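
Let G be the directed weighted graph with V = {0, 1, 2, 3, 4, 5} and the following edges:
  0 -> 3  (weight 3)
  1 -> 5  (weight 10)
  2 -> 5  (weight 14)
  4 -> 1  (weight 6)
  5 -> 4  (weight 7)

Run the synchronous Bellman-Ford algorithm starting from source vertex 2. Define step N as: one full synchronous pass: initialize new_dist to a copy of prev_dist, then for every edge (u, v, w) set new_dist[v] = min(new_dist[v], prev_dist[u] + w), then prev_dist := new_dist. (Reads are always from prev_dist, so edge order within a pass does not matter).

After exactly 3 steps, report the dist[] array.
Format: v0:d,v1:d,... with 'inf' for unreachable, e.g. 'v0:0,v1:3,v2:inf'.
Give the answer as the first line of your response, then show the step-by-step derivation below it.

v0:inf,v1:27,v2:0,v3:inf,v4:21,v5:14

step 1: dist = v0:inf,v1:inf,v2:0,v3:inf,v4:inf,v5:14
step 2: dist = v0:inf,v1:inf,v2:0,v3:inf,v4:21,v5:14
step 3: dist = v0:inf,v1:27,v2:0,v3:inf,v4:21,v5:14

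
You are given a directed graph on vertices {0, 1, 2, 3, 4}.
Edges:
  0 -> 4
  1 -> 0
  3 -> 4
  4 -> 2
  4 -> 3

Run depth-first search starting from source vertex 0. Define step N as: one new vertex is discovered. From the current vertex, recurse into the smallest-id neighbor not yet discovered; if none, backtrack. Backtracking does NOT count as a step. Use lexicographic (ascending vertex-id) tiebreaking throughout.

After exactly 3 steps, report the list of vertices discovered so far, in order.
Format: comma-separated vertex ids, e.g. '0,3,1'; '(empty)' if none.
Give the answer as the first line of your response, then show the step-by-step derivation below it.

0,4,2

step 1: discover 0; path=0; order=0
step 2: discover 4; path=0>4; order=0,4
step 3: discover 2; path=0>4>2; order=0,4,2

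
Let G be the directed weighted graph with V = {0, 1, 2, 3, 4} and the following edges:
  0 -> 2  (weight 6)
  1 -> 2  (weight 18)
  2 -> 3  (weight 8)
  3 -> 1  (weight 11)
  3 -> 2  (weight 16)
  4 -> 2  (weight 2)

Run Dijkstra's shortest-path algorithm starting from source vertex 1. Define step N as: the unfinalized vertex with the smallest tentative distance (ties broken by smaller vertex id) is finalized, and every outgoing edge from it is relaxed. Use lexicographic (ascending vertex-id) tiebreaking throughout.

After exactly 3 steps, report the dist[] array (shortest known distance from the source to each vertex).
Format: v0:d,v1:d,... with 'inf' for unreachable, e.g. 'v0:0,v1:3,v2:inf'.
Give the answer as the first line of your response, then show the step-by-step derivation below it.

v0:inf,v1:0,v2:18,v3:26,v4:inf

step 1: dist = v0:inf,v1:0,v2:18,v3:inf,v4:inf
step 2: dist = v0:inf,v1:0,v2:18,v3:26,v4:inf
step 3: dist = v0:inf,v1:0,v2:18,v3:26,v4:inf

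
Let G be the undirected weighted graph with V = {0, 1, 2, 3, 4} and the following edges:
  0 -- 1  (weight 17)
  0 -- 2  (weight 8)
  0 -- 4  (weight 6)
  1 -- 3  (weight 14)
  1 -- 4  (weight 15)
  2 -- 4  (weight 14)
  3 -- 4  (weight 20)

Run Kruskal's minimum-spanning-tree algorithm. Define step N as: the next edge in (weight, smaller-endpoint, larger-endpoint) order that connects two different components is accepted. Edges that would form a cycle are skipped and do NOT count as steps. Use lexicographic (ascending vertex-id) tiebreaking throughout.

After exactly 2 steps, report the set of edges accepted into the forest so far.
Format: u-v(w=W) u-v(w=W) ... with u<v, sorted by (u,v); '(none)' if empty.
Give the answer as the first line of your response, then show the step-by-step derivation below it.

0-2(w=8) 0-4(w=6)

step 1: add edge 0-4 (w=6); MST = {0-4(w=6)}
step 2: add edge 0-2 (w=8); MST = {0-2(w=8) 0-4(w=6)}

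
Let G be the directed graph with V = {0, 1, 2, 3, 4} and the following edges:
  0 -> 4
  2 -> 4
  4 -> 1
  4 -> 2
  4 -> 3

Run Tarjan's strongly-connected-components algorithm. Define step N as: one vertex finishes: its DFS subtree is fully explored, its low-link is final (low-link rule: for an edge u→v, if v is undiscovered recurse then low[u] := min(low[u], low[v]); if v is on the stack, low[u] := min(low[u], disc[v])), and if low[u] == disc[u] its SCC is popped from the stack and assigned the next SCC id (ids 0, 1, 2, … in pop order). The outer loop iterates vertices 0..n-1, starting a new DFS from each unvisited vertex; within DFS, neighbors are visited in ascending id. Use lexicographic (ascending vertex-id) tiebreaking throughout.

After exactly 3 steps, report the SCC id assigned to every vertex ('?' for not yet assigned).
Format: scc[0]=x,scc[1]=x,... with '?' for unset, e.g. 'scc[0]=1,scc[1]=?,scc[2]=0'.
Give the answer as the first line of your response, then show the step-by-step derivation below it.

scc[0]=?,scc[1]=0,scc[2]=?,scc[3]=1,scc[4]=?

step 1: low=(low[0]=0,low[1]=2,low[2]=?,low[3]=?,low[4]=1); scc=(scc[0]=?,scc[1]=0,scc[2]=?,scc[3]=?,scc[4]=?)
step 2: low=(low[0]=0,low[1]=2,low[2]=1,low[3]=?,low[4]=1); scc=(scc[0]=?,scc[1]=0,scc[2]=?,scc[3]=?,scc[4]=?)
step 3: low=(low[0]=0,low[1]=2,low[2]=1,low[3]=4,low[4]=1); scc=(scc[0]=?,scc[1]=0,scc[2]=?,scc[3]=1,scc[4]=?)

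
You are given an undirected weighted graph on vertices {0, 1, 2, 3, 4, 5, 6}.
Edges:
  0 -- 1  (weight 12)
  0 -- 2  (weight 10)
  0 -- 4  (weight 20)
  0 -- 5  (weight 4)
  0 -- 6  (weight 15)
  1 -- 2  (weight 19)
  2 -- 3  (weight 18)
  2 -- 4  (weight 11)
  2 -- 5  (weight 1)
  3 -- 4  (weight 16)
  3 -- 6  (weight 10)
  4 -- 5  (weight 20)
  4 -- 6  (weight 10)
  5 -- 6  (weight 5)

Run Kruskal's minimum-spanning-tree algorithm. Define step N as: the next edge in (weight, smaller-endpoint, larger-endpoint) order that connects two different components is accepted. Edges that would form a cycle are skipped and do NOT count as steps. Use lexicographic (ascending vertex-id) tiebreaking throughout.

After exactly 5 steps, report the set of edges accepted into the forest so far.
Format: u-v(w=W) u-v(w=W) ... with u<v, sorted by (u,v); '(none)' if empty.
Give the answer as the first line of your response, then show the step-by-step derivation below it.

0-5(w=4) 2-5(w=1) 3-6(w=10) 4-6(w=10) 5-6(w=5)

step 1: add edge 2-5 (w=1); MST = {2-5(w=1)}
step 2: add edge 0-5 (w=4); MST = {0-5(w=4) 2-5(w=1)}
step 3: add edge 5-6 (w=5); MST = {0-5(w=4) 2-5(w=1) 5-6(w=5)}
step 4: add edge 3-6 (w=10); MST = {0-5(w=4) 2-5(w=1) 3-6(w=10) 5-6(w=5)}
step 5: add edge 4-6 (w=10); MST = {0-5(w=4) 2-5(w=1) 3-6(w=10) 4-6(w=10) 5-6(w=5)}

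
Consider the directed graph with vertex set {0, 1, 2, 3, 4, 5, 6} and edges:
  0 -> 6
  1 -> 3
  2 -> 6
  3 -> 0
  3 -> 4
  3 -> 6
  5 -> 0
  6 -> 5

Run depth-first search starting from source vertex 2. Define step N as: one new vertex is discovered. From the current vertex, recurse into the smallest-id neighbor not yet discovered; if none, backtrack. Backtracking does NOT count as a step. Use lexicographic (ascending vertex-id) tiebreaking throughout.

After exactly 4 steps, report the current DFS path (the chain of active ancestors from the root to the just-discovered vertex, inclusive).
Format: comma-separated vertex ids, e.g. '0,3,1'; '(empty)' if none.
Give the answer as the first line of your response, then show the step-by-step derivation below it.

2,6,5,0

step 1: discover 2; path=2; order=2
step 2: discover 6; path=2>6; order=2,6
step 3: discover 5; path=2>6>5; order=2,6,5
step 4: discover 0; path=2>6>5>0; order=2,6,5,0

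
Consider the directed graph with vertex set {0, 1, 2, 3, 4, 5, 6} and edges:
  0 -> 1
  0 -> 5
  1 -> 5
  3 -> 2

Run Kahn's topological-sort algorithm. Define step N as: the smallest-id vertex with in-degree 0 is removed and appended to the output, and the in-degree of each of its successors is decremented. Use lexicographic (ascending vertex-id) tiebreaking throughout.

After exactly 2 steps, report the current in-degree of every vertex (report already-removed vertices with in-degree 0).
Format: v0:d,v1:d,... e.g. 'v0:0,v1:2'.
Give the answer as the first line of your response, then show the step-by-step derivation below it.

v0:0,v1:0,v2:1,v3:0,v4:0,v5:0,v6:0

step 1: output 0; order=[0]; indeg=(0,0,1,0,0,1,0)
step 2: output 1; order=[0,1]; indeg=(0,0,1,0,0,0,0)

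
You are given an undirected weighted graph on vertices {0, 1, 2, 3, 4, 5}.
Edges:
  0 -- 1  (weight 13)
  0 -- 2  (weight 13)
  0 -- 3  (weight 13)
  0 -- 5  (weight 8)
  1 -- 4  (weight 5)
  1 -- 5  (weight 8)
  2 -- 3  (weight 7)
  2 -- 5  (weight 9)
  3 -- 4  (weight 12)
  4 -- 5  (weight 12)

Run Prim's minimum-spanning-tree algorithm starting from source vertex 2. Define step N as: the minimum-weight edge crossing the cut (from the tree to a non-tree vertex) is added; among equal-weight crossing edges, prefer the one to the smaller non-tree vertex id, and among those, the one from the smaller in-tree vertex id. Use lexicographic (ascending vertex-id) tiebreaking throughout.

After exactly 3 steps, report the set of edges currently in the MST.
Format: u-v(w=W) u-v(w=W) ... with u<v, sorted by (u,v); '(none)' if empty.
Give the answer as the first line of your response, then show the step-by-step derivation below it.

0-5(w=8) 2-3(w=7) 2-5(w=9)

step 1: add edge 2-3 (w=7); MST = {2-3(w=7)}
step 2: add edge 2-5 (w=9); MST = {2-3(w=7) 2-5(w=9)}
step 3: add edge 0-5 (w=8); MST = {0-5(w=8) 2-3(w=7) 2-5(w=9)}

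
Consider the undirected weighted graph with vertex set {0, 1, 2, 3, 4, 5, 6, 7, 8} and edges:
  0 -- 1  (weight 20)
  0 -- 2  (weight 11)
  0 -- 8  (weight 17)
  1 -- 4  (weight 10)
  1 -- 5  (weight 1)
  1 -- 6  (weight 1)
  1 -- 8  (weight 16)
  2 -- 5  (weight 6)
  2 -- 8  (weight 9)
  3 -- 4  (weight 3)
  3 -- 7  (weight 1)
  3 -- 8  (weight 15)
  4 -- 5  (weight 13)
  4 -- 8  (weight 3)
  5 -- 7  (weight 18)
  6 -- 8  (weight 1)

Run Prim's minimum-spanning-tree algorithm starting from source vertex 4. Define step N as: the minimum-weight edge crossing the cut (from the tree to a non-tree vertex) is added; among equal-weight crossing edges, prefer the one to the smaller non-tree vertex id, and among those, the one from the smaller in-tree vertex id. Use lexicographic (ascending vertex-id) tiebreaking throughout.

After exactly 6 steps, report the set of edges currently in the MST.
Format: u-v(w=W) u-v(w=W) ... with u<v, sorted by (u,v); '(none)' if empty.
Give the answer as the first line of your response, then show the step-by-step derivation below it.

1-5(w=1) 1-6(w=1) 3-4(w=3) 3-7(w=1) 4-8(w=3) 6-8(w=1)

step 1: add edge 3-4 (w=3); MST = {3-4(w=3)}
step 2: add edge 3-7 (w=1); MST = {3-4(w=3) 3-7(w=1)}
step 3: add edge 4-8 (w=3); MST = {3-4(w=3) 3-7(w=1) 4-8(w=3)}
step 4: add edge 6-8 (w=1); MST = {3-4(w=3) 3-7(w=1) 4-8(w=3) 6-8(w=1)}
step 5: add edge 1-6 (w=1); MST = {1-6(w=1) 3-4(w=3) 3-7(w=1) 4-8(w=3) 6-8(w=1)}
step 6: add edge 1-5 (w=1); MST = {1-5(w=1) 1-6(w=1) 3-4(w=3) 3-7(w=1) 4-8(w=3) 6-8(w=1)}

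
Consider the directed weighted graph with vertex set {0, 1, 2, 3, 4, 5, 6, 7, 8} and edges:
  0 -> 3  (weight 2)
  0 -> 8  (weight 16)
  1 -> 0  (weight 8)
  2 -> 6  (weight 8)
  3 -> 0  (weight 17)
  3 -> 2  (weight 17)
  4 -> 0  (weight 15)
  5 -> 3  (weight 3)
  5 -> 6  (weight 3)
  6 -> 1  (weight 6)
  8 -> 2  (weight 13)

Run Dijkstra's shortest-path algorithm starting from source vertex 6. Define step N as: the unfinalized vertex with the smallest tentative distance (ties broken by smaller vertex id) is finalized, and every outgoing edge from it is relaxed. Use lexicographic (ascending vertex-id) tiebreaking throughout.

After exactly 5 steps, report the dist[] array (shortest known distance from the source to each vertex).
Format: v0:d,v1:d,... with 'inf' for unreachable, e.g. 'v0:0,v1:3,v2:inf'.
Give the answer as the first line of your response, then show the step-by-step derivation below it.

v0:14,v1:6,v2:33,v3:16,v4:inf,v5:inf,v6:0,v7:inf,v8:30

step 1: dist = v0:inf,v1:6,v2:inf,v3:inf,v4:inf,v5:inf,v6:0,v7:inf,v8:inf
step 2: dist = v0:14,v1:6,v2:inf,v3:inf,v4:inf,v5:inf,v6:0,v7:inf,v8:inf
step 3: dist = v0:14,v1:6,v2:inf,v3:16,v4:inf,v5:inf,v6:0,v7:inf,v8:30
step 4: dist = v0:14,v1:6,v2:33,v3:16,v4:inf,v5:inf,v6:0,v7:inf,v8:30
step 5: dist = v0:14,v1:6,v2:33,v3:16,v4:inf,v5:inf,v6:0,v7:inf,v8:30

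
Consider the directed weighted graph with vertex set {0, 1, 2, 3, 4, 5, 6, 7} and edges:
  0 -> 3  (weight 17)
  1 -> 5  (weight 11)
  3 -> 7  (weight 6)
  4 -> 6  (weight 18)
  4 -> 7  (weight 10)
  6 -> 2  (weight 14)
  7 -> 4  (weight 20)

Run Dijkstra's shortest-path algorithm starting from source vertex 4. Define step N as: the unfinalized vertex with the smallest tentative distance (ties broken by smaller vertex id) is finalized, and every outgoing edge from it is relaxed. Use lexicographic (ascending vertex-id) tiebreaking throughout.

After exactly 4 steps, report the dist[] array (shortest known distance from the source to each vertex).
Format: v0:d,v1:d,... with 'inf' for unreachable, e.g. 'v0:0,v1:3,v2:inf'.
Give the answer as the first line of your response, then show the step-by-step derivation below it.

v0:inf,v1:inf,v2:32,v3:inf,v4:0,v5:inf,v6:18,v7:10

step 1: dist = v0:inf,v1:inf,v2:inf,v3:inf,v4:0,v5:inf,v6:18,v7:10
step 2: dist = v0:inf,v1:inf,v2:inf,v3:inf,v4:0,v5:inf,v6:18,v7:10
step 3: dist = v0:inf,v1:inf,v2:32,v3:inf,v4:0,v5:inf,v6:18,v7:10
step 4: dist = v0:inf,v1:inf,v2:32,v3:inf,v4:0,v5:inf,v6:18,v7:10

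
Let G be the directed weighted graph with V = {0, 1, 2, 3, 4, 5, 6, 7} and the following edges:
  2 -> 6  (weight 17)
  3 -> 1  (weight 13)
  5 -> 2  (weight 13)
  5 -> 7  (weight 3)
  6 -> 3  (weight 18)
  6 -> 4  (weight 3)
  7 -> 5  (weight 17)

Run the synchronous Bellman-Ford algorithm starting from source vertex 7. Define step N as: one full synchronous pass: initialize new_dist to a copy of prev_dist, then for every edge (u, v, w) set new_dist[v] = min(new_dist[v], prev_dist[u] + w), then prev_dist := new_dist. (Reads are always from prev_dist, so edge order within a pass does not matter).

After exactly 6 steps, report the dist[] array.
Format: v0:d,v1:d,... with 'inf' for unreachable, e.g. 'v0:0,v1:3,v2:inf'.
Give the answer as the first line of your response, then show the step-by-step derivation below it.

v0:inf,v1:78,v2:30,v3:65,v4:50,v5:17,v6:47,v7:0

step 1: dist = v0:inf,v1:inf,v2:inf,v3:inf,v4:inf,v5:17,v6:inf,v7:0
step 2: dist = v0:inf,v1:inf,v2:30,v3:inf,v4:inf,v5:17,v6:inf,v7:0
step 3: dist = v0:inf,v1:inf,v2:30,v3:inf,v4:inf,v5:17,v6:47,v7:0
step 4: dist = v0:inf,v1:inf,v2:30,v3:65,v4:50,v5:17,v6:47,v7:0
step 5: dist = v0:inf,v1:78,v2:30,v3:65,v4:50,v5:17,v6:47,v7:0
step 6: dist = v0:inf,v1:78,v2:30,v3:65,v4:50,v5:17,v6:47,v7:0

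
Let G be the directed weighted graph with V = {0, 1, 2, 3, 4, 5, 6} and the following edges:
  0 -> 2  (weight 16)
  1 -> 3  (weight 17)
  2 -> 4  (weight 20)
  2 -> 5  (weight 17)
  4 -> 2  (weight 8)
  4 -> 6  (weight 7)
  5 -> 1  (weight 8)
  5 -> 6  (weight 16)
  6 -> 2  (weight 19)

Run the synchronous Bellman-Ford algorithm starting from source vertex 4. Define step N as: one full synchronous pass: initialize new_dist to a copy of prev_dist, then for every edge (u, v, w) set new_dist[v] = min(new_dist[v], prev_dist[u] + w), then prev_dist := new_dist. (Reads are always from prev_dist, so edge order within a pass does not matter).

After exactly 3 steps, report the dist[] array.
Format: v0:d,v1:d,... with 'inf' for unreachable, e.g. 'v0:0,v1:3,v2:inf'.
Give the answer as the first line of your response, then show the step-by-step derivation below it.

v0:inf,v1:33,v2:8,v3:inf,v4:0,v5:25,v6:7

step 1: dist = v0:inf,v1:inf,v2:8,v3:inf,v4:0,v5:inf,v6:7
step 2: dist = v0:inf,v1:inf,v2:8,v3:inf,v4:0,v5:25,v6:7
step 3: dist = v0:inf,v1:33,v2:8,v3:inf,v4:0,v5:25,v6:7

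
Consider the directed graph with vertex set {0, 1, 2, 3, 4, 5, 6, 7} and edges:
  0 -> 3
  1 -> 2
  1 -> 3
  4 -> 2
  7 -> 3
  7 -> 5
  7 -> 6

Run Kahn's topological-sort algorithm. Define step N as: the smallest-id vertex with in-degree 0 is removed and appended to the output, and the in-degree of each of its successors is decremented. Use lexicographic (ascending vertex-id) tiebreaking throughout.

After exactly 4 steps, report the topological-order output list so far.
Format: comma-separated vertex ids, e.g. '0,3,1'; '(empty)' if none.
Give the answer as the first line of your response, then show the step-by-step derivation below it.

0,1,4,2

step 1: output 0; order=[0]; indeg=(0,0,2,2,0,1,1,0)
step 2: output 1; order=[0,1]; indeg=(0,0,1,1,0,1,1,0)
step 3: output 4; order=[0,1,4]; indeg=(0,0,0,1,0,1,1,0)
step 4: output 2; order=[0,1,4,2]; indeg=(0,0,0,1,0,1,1,0)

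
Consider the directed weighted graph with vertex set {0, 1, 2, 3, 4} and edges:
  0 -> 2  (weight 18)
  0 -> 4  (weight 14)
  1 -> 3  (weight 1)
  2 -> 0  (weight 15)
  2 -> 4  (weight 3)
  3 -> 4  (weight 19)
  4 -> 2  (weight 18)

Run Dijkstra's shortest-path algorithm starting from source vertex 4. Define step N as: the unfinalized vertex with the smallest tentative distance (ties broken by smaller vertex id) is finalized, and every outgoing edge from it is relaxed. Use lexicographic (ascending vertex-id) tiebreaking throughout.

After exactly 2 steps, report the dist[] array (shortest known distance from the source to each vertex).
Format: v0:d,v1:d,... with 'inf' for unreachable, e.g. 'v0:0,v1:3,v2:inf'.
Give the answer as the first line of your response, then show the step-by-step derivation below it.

v0:33,v1:inf,v2:18,v3:inf,v4:0

step 1: dist = v0:inf,v1:inf,v2:18,v3:inf,v4:0
step 2: dist = v0:33,v1:inf,v2:18,v3:inf,v4:0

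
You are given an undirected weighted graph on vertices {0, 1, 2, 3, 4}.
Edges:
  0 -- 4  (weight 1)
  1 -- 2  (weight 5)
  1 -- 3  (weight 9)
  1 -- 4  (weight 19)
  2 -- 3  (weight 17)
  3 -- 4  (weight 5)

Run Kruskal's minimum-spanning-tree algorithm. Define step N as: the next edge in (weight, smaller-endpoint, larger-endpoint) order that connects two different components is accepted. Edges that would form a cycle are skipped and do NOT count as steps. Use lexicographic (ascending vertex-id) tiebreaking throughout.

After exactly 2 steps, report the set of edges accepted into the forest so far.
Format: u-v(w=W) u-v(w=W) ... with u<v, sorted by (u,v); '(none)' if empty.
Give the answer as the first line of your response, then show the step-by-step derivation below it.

0-4(w=1) 1-2(w=5)

step 1: add edge 0-4 (w=1); MST = {0-4(w=1)}
step 2: add edge 1-2 (w=5); MST = {0-4(w=1) 1-2(w=5)}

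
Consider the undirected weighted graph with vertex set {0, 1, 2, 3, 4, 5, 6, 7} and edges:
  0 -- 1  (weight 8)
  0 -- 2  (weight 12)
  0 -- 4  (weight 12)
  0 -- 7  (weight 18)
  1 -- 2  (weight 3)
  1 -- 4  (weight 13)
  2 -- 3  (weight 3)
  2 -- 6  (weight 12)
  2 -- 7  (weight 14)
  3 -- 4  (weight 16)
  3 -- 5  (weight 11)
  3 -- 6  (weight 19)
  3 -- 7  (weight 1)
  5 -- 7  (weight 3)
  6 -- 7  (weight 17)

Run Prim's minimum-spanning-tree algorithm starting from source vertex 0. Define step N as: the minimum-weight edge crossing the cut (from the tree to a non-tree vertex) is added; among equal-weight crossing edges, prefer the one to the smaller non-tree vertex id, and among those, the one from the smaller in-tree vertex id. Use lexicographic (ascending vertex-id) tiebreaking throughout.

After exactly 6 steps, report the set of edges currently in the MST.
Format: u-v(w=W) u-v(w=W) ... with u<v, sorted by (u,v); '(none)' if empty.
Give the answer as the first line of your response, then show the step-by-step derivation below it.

0-1(w=8) 0-4(w=12) 1-2(w=3) 2-3(w=3) 3-7(w=1) 5-7(w=3)

step 1: add edge 0-1 (w=8); MST = {0-1(w=8)}
step 2: add edge 1-2 (w=3); MST = {0-1(w=8) 1-2(w=3)}
step 3: add edge 2-3 (w=3); MST = {0-1(w=8) 1-2(w=3) 2-3(w=3)}
step 4: add edge 3-7 (w=1); MST = {0-1(w=8) 1-2(w=3) 2-3(w=3) 3-7(w=1)}
step 5: add edge 5-7 (w=3); MST = {0-1(w=8) 1-2(w=3) 2-3(w=3) 3-7(w=1) 5-7(w=3)}
step 6: add edge 0-4 (w=12); MST = {0-1(w=8) 0-4(w=12) 1-2(w=3) 2-3(w=3) 3-7(w=1) 5-7(w=3)}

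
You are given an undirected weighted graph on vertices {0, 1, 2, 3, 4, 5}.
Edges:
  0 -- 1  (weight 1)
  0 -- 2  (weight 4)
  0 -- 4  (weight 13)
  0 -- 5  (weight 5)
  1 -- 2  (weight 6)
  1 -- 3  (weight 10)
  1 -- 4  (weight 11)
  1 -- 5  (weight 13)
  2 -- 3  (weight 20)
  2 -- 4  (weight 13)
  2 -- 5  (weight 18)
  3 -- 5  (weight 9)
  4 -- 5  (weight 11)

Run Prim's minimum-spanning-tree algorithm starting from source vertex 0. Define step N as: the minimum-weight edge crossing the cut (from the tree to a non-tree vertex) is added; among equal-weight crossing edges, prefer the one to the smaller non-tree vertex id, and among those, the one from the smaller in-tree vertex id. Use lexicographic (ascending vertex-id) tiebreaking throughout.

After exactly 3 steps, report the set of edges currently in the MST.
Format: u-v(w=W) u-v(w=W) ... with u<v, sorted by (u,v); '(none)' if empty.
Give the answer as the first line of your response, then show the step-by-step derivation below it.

0-1(w=1) 0-2(w=4) 0-5(w=5)

step 1: add edge 0-1 (w=1); MST = {0-1(w=1)}
step 2: add edge 0-2 (w=4); MST = {0-1(w=1) 0-2(w=4)}
step 3: add edge 0-5 (w=5); MST = {0-1(w=1) 0-2(w=4) 0-5(w=5)}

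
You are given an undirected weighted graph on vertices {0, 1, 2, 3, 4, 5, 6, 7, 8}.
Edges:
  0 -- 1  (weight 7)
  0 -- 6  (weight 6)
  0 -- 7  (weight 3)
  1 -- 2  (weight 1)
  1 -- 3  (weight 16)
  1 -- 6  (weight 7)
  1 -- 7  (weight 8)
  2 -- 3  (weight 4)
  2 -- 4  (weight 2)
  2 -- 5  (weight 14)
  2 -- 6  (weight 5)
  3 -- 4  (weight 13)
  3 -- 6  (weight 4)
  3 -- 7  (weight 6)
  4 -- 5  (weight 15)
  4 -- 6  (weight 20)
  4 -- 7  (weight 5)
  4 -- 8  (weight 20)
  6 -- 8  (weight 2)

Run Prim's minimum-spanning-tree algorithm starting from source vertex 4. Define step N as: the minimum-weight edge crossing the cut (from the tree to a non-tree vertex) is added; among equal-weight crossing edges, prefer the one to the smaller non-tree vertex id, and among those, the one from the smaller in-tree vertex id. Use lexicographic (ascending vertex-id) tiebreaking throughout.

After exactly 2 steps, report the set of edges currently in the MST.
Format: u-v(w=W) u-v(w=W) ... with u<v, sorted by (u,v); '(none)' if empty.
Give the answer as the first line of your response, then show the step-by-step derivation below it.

1-2(w=1) 2-4(w=2)

step 1: add edge 2-4 (w=2); MST = {2-4(w=2)}
step 2: add edge 1-2 (w=1); MST = {1-2(w=1) 2-4(w=2)}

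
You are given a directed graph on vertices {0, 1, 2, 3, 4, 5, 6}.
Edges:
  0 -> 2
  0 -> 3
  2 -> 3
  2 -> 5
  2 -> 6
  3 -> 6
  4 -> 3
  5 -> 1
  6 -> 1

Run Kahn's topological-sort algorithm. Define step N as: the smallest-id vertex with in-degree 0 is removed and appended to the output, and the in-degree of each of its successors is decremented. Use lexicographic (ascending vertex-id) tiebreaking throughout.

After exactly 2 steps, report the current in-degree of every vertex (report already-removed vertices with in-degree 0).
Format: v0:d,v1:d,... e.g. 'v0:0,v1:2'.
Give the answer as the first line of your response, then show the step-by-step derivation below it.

v0:0,v1:2,v2:0,v3:1,v4:0,v5:0,v6:1

step 1: output 0; order=[0]; indeg=(0,2,0,2,0,1,2)
step 2: output 2; order=[0,2]; indeg=(0,2,0,1,0,0,1)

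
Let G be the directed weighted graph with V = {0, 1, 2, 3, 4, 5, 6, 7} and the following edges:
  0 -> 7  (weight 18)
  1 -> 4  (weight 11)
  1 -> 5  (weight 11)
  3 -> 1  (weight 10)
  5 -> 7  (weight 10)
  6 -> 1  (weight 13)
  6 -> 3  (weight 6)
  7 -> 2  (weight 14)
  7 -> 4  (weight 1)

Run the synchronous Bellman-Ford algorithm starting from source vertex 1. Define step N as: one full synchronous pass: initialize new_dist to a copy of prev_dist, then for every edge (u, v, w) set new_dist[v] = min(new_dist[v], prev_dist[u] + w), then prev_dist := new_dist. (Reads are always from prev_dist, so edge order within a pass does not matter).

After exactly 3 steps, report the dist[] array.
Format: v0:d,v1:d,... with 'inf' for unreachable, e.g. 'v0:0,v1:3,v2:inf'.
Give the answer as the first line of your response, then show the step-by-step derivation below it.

v0:inf,v1:0,v2:35,v3:inf,v4:11,v5:11,v6:inf,v7:21

step 1: dist = v0:inf,v1:0,v2:inf,v3:inf,v4:11,v5:11,v6:inf,v7:inf
step 2: dist = v0:inf,v1:0,v2:inf,v3:inf,v4:11,v5:11,v6:inf,v7:21
step 3: dist = v0:inf,v1:0,v2:35,v3:inf,v4:11,v5:11,v6:inf,v7:21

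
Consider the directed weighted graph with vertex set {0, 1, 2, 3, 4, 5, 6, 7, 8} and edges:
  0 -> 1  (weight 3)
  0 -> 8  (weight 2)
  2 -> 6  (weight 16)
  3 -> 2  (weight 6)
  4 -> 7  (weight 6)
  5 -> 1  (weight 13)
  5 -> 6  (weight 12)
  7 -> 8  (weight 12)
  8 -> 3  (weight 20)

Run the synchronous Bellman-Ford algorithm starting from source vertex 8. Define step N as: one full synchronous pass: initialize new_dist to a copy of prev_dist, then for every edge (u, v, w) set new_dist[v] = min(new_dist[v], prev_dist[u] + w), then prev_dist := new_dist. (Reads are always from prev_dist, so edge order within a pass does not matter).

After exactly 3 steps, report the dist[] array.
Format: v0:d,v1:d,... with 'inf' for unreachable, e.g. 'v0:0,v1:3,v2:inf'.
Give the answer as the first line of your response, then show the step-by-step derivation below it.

v0:inf,v1:inf,v2:26,v3:20,v4:inf,v5:inf,v6:42,v7:inf,v8:0

step 1: dist = v0:inf,v1:inf,v2:inf,v3:20,v4:inf,v5:inf,v6:inf,v7:inf,v8:0
step 2: dist = v0:inf,v1:inf,v2:26,v3:20,v4:inf,v5:inf,v6:inf,v7:inf,v8:0
step 3: dist = v0:inf,v1:inf,v2:26,v3:20,v4:inf,v5:inf,v6:42,v7:inf,v8:0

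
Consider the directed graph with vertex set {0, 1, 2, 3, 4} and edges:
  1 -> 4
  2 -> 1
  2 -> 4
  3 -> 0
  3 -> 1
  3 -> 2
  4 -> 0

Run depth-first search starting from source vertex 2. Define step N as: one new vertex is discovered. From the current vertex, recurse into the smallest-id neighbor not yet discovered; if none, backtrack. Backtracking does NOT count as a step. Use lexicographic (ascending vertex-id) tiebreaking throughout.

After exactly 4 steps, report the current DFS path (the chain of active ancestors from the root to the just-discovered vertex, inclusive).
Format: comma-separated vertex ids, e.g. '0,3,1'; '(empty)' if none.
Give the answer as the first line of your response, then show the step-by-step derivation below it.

2,1,4,0

step 1: discover 2; path=2; order=2
step 2: discover 1; path=2>1; order=2,1
step 3: discover 4; path=2>1>4; order=2,1,4
step 4: discover 0; path=2>1>4>0; order=2,1,4,0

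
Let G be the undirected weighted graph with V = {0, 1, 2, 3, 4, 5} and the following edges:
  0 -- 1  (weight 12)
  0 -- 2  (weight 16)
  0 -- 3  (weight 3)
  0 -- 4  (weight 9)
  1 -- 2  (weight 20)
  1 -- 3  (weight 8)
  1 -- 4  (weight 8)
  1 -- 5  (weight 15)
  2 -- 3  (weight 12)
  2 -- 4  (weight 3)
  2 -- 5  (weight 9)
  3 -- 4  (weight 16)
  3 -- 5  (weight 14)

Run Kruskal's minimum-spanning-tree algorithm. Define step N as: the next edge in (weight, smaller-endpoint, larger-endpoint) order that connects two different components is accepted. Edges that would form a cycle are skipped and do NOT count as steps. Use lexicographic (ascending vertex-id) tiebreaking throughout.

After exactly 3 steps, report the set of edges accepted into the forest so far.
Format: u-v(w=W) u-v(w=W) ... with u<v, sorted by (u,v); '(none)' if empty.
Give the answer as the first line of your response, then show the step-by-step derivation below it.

0-3(w=3) 1-3(w=8) 2-4(w=3)

step 1: add edge 0-3 (w=3); MST = {0-3(w=3)}
step 2: add edge 2-4 (w=3); MST = {0-3(w=3) 2-4(w=3)}
step 3: add edge 1-3 (w=8); MST = {0-3(w=3) 1-3(w=8) 2-4(w=3)}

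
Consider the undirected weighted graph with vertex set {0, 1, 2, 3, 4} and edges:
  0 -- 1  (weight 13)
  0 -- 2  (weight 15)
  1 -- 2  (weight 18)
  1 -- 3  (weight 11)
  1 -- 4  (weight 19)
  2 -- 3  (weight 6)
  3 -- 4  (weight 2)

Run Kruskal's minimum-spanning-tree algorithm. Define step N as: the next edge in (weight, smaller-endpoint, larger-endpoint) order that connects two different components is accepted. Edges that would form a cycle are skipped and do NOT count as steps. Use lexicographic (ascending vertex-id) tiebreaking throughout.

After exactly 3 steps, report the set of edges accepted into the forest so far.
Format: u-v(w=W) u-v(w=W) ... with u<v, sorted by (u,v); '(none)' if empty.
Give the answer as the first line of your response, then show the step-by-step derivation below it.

1-3(w=11) 2-3(w=6) 3-4(w=2)

step 1: add edge 3-4 (w=2); MST = {3-4(w=2)}
step 2: add edge 2-3 (w=6); MST = {2-3(w=6) 3-4(w=2)}
step 3: add edge 1-3 (w=11); MST = {1-3(w=11) 2-3(w=6) 3-4(w=2)}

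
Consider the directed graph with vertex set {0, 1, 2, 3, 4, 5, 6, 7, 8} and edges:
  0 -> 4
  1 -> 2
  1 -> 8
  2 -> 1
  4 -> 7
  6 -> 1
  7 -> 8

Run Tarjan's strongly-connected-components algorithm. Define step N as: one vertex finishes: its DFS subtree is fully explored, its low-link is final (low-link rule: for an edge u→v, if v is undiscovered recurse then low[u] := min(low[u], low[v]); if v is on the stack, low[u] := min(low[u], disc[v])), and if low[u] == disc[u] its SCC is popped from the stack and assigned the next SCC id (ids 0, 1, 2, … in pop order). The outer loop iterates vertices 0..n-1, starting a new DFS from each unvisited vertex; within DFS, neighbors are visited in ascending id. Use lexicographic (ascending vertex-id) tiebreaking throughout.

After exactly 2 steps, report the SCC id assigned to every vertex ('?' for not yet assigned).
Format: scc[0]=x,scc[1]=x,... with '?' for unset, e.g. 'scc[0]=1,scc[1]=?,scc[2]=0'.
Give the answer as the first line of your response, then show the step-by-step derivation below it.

scc[0]=?,scc[1]=?,scc[2]=?,scc[3]=?,scc[4]=?,scc[5]=?,scc[6]=?,scc[7]=1,scc[8]=0

step 1: low=(low[0]=0,low[1]=?,low[2]=?,low[3]=?,low[4]=1,low[5]=?,low[6]=?,low[7]=2,low[8]=3); scc=(scc[0]=?,scc[1]=?,scc[2]=?,scc[3]=?,scc[4]=?,scc[5]=?,scc[6]=?,scc[7]=?,scc[8]=0)
step 2: low=(low[0]=0,low[1]=?,low[2]=?,low[3]=?,low[4]=1,low[5]=?,low[6]=?,low[7]=2,low[8]=3); scc=(scc[0]=?,scc[1]=?,scc[2]=?,scc[3]=?,scc[4]=?,scc[5]=?,scc[6]=?,scc[7]=1,scc[8]=0)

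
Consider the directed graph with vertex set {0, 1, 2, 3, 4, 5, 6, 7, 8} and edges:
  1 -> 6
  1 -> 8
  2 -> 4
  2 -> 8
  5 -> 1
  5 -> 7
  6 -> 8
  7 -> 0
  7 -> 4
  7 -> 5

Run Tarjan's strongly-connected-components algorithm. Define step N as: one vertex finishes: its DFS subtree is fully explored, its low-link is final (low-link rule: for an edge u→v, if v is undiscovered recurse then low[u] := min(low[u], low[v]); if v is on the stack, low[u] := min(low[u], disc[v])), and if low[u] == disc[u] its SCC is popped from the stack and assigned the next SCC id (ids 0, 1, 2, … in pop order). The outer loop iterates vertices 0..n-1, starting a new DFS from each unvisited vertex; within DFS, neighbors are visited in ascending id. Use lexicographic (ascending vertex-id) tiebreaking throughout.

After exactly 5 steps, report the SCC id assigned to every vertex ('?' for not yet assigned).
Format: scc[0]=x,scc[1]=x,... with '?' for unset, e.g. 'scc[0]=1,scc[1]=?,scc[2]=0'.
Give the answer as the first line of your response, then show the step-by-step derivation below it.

scc[0]=0,scc[1]=3,scc[2]=?,scc[3]=?,scc[4]=4,scc[5]=?,scc[6]=2,scc[7]=?,scc[8]=1

step 1: low=(low[0]=0,low[1]=?,low[2]=?,low[3]=?,low[4]=?,low[5]=?,low[6]=?,low[7]=?,low[8]=?); scc=(scc[0]=0,scc[1]=?,scc[2]=?,scc[3]=?,scc[4]=?,scc[5]=?,scc[6]=?,scc[7]=?,scc[8]=?)
step 2: low=(low[0]=0,low[1]=1,low[2]=?,low[3]=?,low[4]=?,low[5]=?,low[6]=2,low[7]=?,low[8]=3); scc=(scc[0]=0,scc[1]=?,scc[2]=?,scc[3]=?,scc[4]=?,scc[5]=?,scc[6]=?,scc[7]=?,scc[8]=1)
step 3: low=(low[0]=0,low[1]=1,low[2]=?,low[3]=?,low[4]=?,low[5]=?,low[6]=2,low[7]=?,low[8]=3); scc=(scc[0]=0,scc[1]=?,scc[2]=?,scc[3]=?,scc[4]=?,scc[5]=?,scc[6]=2,scc[7]=?,scc[8]=1)
step 4: low=(low[0]=0,low[1]=1,low[2]=?,low[3]=?,low[4]=?,low[5]=?,low[6]=2,low[7]=?,low[8]=3); scc=(scc[0]=0,scc[1]=3,scc[2]=?,scc[3]=?,scc[4]=?,scc[5]=?,scc[6]=2,scc[7]=?,scc[8]=1)
step 5: low=(low[0]=0,low[1]=1,low[2]=4,low[3]=?,low[4]=5,low[5]=?,low[6]=2,low[7]=?,low[8]=3); scc=(scc[0]=0,scc[1]=3,scc[2]=?,scc[3]=?,scc[4]=4,scc[5]=?,scc[6]=2,scc[7]=?,scc[8]=1)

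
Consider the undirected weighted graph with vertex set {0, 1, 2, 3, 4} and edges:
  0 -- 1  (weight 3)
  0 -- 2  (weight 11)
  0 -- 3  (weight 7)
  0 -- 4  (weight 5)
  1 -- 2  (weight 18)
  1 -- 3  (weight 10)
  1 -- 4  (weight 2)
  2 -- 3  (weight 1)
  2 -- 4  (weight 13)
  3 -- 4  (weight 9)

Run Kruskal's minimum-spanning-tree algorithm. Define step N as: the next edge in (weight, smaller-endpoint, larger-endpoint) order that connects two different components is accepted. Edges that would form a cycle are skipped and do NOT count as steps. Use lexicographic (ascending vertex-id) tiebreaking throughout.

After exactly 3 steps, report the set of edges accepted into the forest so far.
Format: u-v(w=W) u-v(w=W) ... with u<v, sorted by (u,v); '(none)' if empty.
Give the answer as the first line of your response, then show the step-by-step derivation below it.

0-1(w=3) 1-4(w=2) 2-3(w=1)

step 1: add edge 2-3 (w=1); MST = {2-3(w=1)}
step 2: add edge 1-4 (w=2); MST = {1-4(w=2) 2-3(w=1)}
step 3: add edge 0-1 (w=3); MST = {0-1(w=3) 1-4(w=2) 2-3(w=1)}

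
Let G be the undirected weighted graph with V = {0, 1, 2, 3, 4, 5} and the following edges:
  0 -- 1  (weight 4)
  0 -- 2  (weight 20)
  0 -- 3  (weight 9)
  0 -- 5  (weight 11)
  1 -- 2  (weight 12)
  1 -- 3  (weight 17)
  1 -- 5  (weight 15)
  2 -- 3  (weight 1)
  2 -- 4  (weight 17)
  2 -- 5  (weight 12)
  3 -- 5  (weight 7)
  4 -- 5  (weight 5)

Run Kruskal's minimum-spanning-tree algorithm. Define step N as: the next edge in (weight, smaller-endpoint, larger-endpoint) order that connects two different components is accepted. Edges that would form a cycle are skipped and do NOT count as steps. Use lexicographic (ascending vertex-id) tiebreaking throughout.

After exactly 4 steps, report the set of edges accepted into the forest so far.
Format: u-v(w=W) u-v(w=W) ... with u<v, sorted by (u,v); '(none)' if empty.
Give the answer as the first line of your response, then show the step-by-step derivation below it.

0-1(w=4) 2-3(w=1) 3-5(w=7) 4-5(w=5)

step 1: add edge 2-3 (w=1); MST = {2-3(w=1)}
step 2: add edge 0-1 (w=4); MST = {0-1(w=4) 2-3(w=1)}
step 3: add edge 4-5 (w=5); MST = {0-1(w=4) 2-3(w=1) 4-5(w=5)}
step 4: add edge 3-5 (w=7); MST = {0-1(w=4) 2-3(w=1) 3-5(w=7) 4-5(w=5)}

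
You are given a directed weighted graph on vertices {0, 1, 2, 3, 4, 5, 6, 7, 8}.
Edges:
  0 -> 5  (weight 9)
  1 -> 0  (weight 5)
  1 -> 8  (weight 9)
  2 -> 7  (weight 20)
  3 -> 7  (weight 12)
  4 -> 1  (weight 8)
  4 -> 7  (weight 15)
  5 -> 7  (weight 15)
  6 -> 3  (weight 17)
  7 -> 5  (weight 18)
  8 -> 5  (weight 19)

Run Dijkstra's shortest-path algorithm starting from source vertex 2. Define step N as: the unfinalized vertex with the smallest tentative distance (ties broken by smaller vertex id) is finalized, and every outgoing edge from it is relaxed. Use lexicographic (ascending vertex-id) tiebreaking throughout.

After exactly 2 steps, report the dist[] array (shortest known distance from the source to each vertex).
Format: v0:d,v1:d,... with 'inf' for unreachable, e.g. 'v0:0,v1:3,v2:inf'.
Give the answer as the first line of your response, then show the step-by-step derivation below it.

v0:inf,v1:inf,v2:0,v3:inf,v4:inf,v5:38,v6:inf,v7:20,v8:inf

step 1: dist = v0:inf,v1:inf,v2:0,v3:inf,v4:inf,v5:inf,v6:inf,v7:20,v8:inf
step 2: dist = v0:inf,v1:inf,v2:0,v3:inf,v4:inf,v5:38,v6:inf,v7:20,v8:inf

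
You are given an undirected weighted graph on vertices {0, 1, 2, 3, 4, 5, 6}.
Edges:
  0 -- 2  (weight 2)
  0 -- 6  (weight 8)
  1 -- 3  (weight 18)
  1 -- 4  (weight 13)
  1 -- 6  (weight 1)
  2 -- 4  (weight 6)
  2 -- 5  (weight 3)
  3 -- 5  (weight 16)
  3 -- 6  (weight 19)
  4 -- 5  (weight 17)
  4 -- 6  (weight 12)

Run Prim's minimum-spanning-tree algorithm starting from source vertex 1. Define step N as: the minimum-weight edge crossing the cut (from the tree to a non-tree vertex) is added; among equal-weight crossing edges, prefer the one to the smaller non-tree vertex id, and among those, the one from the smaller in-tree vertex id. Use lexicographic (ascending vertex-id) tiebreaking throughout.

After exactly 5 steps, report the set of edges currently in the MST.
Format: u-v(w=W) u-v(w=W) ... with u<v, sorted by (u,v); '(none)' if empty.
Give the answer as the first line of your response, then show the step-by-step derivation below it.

0-2(w=2) 0-6(w=8) 1-6(w=1) 2-4(w=6) 2-5(w=3)

step 1: add edge 1-6 (w=1); MST = {1-6(w=1)}
step 2: add edge 0-6 (w=8); MST = {0-6(w=8) 1-6(w=1)}
step 3: add edge 0-2 (w=2); MST = {0-2(w=2) 0-6(w=8) 1-6(w=1)}
step 4: add edge 2-5 (w=3); MST = {0-2(w=2) 0-6(w=8) 1-6(w=1) 2-5(w=3)}
step 5: add edge 2-4 (w=6); MST = {0-2(w=2) 0-6(w=8) 1-6(w=1) 2-4(w=6) 2-5(w=3)}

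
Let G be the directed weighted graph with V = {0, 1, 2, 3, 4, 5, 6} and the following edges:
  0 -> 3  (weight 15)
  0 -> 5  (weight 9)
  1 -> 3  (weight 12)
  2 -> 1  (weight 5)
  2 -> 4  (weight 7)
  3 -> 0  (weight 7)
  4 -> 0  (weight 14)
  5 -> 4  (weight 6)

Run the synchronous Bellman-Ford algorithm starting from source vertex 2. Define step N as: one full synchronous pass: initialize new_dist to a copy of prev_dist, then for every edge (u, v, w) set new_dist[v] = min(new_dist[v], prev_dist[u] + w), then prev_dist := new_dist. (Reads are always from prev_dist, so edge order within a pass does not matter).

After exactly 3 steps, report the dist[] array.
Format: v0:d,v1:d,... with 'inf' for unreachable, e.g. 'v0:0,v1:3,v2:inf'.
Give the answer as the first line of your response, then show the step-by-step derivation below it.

v0:21,v1:5,v2:0,v3:17,v4:7,v5:30,v6:inf

step 1: dist = v0:inf,v1:5,v2:0,v3:inf,v4:7,v5:inf,v6:inf
step 2: dist = v0:21,v1:5,v2:0,v3:17,v4:7,v5:inf,v6:inf
step 3: dist = v0:21,v1:5,v2:0,v3:17,v4:7,v5:30,v6:inf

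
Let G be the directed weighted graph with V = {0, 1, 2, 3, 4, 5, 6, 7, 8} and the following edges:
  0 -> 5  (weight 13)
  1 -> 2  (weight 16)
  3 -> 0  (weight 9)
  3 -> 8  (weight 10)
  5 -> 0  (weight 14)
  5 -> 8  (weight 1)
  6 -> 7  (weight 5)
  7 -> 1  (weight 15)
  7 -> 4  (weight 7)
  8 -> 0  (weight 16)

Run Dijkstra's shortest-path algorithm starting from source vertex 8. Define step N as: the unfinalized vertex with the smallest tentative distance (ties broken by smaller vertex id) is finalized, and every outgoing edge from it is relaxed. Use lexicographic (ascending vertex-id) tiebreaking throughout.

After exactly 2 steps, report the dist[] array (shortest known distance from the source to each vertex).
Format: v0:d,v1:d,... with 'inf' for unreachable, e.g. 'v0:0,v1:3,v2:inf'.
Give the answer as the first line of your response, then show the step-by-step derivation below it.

v0:16,v1:inf,v2:inf,v3:inf,v4:inf,v5:29,v6:inf,v7:inf,v8:0

step 1: dist = v0:16,v1:inf,v2:inf,v3:inf,v4:inf,v5:inf,v6:inf,v7:inf,v8:0
step 2: dist = v0:16,v1:inf,v2:inf,v3:inf,v4:inf,v5:29,v6:inf,v7:inf,v8:0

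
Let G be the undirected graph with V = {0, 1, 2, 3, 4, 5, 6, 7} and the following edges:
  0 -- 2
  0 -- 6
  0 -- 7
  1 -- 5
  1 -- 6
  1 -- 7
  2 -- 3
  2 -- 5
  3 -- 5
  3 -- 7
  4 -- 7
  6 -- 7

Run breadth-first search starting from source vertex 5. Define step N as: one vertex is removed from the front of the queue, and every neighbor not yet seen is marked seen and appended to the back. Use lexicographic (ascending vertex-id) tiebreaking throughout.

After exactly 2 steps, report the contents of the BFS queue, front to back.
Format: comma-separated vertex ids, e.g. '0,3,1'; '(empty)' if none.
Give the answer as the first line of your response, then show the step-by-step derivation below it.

2,3,6,7

step 1: dequeue 5; queue=[1,2,3]; order=5
step 2: dequeue 1; queue=[2,3,6,7]; order=5,1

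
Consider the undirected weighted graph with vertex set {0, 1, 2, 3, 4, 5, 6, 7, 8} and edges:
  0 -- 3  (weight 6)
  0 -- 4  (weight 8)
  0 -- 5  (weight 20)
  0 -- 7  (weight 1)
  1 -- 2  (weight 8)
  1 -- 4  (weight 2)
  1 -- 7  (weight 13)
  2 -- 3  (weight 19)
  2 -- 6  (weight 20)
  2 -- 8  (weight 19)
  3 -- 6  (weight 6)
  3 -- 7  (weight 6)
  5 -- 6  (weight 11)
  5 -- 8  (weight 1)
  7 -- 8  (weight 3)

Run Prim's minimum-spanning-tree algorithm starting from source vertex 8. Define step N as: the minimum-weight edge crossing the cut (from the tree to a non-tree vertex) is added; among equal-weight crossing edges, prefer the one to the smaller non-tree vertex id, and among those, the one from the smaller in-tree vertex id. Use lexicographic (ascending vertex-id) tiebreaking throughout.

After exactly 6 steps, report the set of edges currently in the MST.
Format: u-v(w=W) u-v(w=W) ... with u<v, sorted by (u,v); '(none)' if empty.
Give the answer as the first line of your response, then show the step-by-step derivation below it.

0-3(w=6) 0-4(w=8) 0-7(w=1) 3-6(w=6) 5-8(w=1) 7-8(w=3)

step 1: add edge 5-8 (w=1); MST = {5-8(w=1)}
step 2: add edge 7-8 (w=3); MST = {5-8(w=1) 7-8(w=3)}
step 3: add edge 0-7 (w=1); MST = {0-7(w=1) 5-8(w=1) 7-8(w=3)}
step 4: add edge 0-3 (w=6); MST = {0-3(w=6) 0-7(w=1) 5-8(w=1) 7-8(w=3)}
step 5: add edge 3-6 (w=6); MST = {0-3(w=6) 0-7(w=1) 3-6(w=6) 5-8(w=1) 7-8(w=3)}
step 6: add edge 0-4 (w=8); MST = {0-3(w=6) 0-4(w=8) 0-7(w=1) 3-6(w=6) 5-8(w=1) 7-8(w=3)}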